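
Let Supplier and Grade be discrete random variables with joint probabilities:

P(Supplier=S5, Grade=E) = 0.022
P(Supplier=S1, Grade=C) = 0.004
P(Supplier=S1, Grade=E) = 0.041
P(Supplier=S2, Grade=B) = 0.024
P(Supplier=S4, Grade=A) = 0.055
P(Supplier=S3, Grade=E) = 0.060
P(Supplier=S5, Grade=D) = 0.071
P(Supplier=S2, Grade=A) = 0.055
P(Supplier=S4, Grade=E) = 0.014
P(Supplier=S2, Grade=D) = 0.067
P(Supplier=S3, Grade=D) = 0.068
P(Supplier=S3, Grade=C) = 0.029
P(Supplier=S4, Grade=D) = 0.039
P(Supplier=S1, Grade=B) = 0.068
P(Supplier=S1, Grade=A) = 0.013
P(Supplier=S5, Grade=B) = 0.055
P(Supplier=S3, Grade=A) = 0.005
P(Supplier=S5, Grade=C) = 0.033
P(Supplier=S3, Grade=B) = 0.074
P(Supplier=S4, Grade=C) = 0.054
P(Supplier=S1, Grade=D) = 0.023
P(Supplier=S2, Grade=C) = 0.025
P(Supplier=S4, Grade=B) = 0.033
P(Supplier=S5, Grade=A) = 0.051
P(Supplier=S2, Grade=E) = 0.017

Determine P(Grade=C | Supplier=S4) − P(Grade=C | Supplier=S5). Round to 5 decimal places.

0.13468

P(Supplier=S4) = 0.055 + 0.033 + 0.054 + 0.039 + 0.014 = 0.195; P(Grade=C | Supplier=S4) = 0.054/0.195 = 0.276923.
P(Supplier=S5) = 0.051 + 0.055 + 0.033 + 0.071 + 0.022 = 0.232; P(Grade=C | Supplier=S5) = 0.033/0.232 = 0.142241.
Difference = 0.13468.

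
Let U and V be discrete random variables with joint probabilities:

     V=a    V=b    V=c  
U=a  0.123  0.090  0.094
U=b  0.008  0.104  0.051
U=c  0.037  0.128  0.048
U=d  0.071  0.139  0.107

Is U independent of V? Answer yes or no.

no

P(U=a) = 0.307 and P(V=b) = 0.461, so their product is 0.14153, but P(U=a, V=b) = 0.090. Since these differ, U and V are not independent.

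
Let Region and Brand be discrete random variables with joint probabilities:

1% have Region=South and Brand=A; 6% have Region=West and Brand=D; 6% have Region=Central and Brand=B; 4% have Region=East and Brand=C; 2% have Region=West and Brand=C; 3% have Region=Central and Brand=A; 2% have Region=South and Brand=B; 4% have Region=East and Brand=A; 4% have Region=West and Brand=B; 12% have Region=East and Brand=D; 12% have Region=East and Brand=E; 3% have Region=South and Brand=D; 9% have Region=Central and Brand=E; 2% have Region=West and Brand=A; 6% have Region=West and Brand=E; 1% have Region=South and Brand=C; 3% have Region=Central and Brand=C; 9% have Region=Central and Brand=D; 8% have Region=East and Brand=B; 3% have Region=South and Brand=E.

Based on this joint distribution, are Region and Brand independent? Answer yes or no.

Every cell satisfies P(Region,Brand) = P(Region)·P(Brand). For instance P(Region=West) = 0.20, P(Brand=E) = 0.30, and 0.20×0.30 = 0.06 matches the joint entry. So Region and Brand are independent.

yes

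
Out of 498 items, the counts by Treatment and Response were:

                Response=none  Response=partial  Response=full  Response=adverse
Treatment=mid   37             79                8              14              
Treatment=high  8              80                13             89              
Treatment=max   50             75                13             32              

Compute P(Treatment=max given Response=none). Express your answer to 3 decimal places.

Total with Response=none: 37 + 8 + 50 = 95.
P(Treatment=max | Response=none) = 50/95 = 0.526.

0.526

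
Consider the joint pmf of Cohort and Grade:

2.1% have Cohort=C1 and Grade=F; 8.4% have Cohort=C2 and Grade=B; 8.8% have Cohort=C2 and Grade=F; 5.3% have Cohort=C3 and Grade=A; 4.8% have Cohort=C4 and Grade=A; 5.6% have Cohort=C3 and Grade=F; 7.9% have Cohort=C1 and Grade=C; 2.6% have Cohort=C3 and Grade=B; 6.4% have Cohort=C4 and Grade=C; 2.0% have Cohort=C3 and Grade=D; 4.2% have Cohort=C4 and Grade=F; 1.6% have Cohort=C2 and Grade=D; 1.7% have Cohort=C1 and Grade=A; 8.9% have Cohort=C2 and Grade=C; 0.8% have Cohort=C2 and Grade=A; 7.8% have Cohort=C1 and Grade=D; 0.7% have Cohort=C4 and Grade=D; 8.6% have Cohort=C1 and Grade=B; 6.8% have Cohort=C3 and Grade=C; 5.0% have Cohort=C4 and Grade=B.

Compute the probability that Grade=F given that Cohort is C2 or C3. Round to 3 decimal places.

P(Cohort=C2) = 0.008 + 0.084 + 0.089 + 0.016 + 0.088 = 0.285.
P(Cohort=C3) = 0.053 + 0.026 + 0.068 + 0.020 + 0.056 = 0.223.
P(Cohort ∈ {C2, C3}) = 0.285 + 0.223 = 0.508; P(Grade=F, Cohort ∈ {C2, C3}) = 0.088 + 0.056 = 0.144.
P(Grade=F | Cohort ∈ {C2, C3}) = 0.144/0.508 = 0.283.

0.283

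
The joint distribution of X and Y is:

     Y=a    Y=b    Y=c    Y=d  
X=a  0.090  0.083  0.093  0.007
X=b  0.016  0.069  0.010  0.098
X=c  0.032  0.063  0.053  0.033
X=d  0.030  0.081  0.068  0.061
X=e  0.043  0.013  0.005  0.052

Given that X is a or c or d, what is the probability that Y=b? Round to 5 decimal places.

0.32709

P(X=a) = 0.090 + 0.083 + 0.093 + 0.007 = 0.273.
P(X=c) = 0.032 + 0.063 + 0.053 + 0.033 = 0.181.
P(X=d) = 0.030 + 0.081 + 0.068 + 0.061 = 0.240.
P(X ∈ {a, c, d}) = 0.273 + 0.181 + 0.240 = 0.694; P(Y=b, X ∈ {a, c, d}) = 0.083 + 0.063 + 0.081 = 0.227.
P(Y=b | X ∈ {a, c, d}) = 0.227/0.694 = 0.32709.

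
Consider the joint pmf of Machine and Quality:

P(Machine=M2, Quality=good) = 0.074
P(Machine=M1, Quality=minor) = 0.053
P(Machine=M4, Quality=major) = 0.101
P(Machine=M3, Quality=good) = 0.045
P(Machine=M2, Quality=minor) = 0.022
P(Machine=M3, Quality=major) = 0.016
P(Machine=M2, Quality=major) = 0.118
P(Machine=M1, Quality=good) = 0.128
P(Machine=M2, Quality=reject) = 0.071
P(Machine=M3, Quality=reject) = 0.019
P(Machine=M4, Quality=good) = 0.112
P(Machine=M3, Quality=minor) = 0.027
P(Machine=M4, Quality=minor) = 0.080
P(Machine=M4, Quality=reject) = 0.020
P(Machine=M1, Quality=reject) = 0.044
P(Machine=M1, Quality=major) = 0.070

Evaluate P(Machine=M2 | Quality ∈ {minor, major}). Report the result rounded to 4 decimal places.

P(Quality=minor) = 0.053 + 0.022 + 0.027 + 0.080 = 0.182.
P(Quality=major) = 0.070 + 0.118 + 0.016 + 0.101 = 0.305.
P(Quality ∈ {minor, major}) = 0.182 + 0.305 = 0.487; P(Machine=M2, Quality ∈ {minor, major}) = 0.022 + 0.118 = 0.140.
P(Machine=M2 | Quality ∈ {minor, major}) = 0.140/0.487 = 0.2875.

0.2875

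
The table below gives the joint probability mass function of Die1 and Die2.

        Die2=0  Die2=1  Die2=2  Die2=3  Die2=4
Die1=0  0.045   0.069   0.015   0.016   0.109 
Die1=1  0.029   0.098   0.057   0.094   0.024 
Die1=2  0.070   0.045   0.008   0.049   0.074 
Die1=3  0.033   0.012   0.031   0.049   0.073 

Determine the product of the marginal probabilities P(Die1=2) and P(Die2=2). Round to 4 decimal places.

P(Die1=2) = 0.070 + 0.045 + 0.008 + 0.049 + 0.074 = 0.246.
P(Die2=2) = 0.015 + 0.057 + 0.008 + 0.031 = 0.111.
Product: 0.246 × 0.111 = 0.0273.

0.0273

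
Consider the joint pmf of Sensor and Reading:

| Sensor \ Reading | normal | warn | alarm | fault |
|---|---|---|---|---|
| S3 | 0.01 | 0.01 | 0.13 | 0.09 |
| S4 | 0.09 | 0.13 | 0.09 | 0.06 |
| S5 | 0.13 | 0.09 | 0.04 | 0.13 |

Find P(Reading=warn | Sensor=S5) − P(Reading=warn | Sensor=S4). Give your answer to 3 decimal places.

-0.121

P(Sensor=S5) = 0.13 + 0.09 + 0.04 + 0.13 = 0.39; P(Reading=warn | Sensor=S5) = 0.09/0.39 = 0.2308.
P(Sensor=S4) = 0.09 + 0.13 + 0.09 + 0.06 = 0.37; P(Reading=warn | Sensor=S4) = 0.13/0.37 = 0.3514.
Difference = -0.121.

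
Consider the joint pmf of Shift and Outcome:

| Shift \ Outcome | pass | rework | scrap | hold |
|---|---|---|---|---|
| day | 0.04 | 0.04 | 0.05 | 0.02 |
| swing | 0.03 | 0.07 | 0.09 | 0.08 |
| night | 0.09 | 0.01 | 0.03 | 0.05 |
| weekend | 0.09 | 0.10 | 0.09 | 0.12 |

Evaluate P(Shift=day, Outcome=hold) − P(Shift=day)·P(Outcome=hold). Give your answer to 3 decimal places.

-0.021

P(Shift=day) = 0.04 + 0.04 + 0.05 + 0.02 = 0.15.
P(Outcome=hold) = 0.02 + 0.08 + 0.05 + 0.12 = 0.27.
P(Shift=day, Outcome=hold) − P(Shift=day)P(Outcome=hold) = 0.02 − 0.15×0.27 = -0.021.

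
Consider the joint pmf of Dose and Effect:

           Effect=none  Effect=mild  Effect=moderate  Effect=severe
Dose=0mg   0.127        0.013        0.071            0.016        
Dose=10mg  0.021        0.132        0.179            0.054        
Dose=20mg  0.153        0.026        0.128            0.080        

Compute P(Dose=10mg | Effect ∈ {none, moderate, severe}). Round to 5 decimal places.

0.30639

P(Effect=none) = 0.127 + 0.021 + 0.153 = 0.301.
P(Effect=moderate) = 0.071 + 0.179 + 0.128 = 0.378.
P(Effect=severe) = 0.016 + 0.054 + 0.080 = 0.150.
P(Effect ∈ {none, moderate, severe}) = 0.301 + 0.378 + 0.150 = 0.829; P(Dose=10mg, Effect ∈ {none, moderate, severe}) = 0.021 + 0.179 + 0.054 = 0.254.
P(Dose=10mg | Effect ∈ {none, moderate, severe}) = 0.254/0.829 = 0.30639.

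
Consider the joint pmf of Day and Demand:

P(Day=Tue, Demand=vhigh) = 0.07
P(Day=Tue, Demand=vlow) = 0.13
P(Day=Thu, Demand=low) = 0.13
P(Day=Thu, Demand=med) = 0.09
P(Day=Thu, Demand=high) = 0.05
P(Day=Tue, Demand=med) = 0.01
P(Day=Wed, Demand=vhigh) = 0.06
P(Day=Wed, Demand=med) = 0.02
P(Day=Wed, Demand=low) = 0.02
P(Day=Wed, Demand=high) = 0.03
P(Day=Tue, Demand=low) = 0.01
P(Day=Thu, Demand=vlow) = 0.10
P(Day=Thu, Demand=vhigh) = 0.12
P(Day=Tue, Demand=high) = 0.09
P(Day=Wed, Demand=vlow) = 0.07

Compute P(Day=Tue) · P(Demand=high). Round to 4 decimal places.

0.0527

P(Day=Tue) = 0.13 + 0.01 + 0.01 + 0.09 + 0.07 = 0.31.
P(Demand=high) = 0.09 + 0.03 + 0.05 = 0.17.
Product: 0.31 × 0.17 = 0.0527.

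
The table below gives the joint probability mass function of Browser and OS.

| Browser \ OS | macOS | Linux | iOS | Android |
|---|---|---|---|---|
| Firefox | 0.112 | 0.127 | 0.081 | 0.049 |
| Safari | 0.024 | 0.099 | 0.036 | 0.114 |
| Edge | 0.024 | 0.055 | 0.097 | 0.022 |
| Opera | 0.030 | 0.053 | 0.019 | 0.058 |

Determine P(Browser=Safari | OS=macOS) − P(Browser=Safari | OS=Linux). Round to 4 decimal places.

-0.1701

P(OS=macOS) = 0.112 + 0.024 + 0.024 + 0.030 = 0.190; P(Browser=Safari | OS=macOS) = 0.024/0.190 = 0.12632.
P(OS=Linux) = 0.127 + 0.099 + 0.055 + 0.053 = 0.334; P(Browser=Safari | OS=Linux) = 0.099/0.334 = 0.29641.
Difference = -0.1701.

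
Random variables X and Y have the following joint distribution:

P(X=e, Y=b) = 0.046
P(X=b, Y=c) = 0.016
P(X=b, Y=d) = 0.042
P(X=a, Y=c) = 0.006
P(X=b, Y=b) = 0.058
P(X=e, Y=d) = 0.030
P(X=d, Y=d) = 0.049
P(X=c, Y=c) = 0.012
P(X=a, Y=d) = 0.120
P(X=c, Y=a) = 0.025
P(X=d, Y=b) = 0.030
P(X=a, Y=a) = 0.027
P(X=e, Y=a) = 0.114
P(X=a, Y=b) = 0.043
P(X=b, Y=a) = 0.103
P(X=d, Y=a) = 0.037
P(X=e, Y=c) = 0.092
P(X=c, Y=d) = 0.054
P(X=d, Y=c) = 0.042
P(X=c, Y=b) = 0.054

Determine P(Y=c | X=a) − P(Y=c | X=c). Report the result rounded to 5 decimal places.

P(X=a) = 0.027 + 0.043 + 0.006 + 0.120 = 0.196; P(Y=c | X=a) = 0.006/0.196 = 0.030612.
P(X=c) = 0.025 + 0.054 + 0.012 + 0.054 = 0.145; P(Y=c | X=c) = 0.012/0.145 = 0.082759.
Difference = -0.05215.

-0.05215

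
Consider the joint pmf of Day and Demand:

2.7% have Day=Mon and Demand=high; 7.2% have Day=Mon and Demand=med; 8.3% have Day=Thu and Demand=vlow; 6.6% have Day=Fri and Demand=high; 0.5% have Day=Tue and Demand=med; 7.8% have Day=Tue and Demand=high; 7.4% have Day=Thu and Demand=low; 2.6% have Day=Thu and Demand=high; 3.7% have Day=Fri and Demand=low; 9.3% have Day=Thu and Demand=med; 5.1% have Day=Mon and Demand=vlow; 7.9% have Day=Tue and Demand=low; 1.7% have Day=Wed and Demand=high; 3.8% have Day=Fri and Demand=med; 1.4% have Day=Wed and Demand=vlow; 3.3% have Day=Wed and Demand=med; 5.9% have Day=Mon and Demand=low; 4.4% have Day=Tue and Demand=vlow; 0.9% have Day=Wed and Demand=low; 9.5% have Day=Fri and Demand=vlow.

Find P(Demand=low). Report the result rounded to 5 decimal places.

P(Demand=low) = 0.059 + 0.079 + 0.009 + 0.074 + 0.037 = 0.258.

0.25800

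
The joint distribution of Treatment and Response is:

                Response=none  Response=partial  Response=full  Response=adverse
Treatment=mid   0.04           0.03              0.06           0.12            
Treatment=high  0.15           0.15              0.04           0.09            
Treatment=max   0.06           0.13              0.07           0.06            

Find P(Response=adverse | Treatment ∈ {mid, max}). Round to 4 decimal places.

0.3158

P(Treatment=mid) = 0.04 + 0.03 + 0.06 + 0.12 = 0.25.
P(Treatment=max) = 0.06 + 0.13 + 0.07 + 0.06 = 0.32.
P(Treatment ∈ {mid, max}) = 0.25 + 0.32 = 0.57; P(Response=adverse, Treatment ∈ {mid, max}) = 0.12 + 0.06 = 0.18.
P(Response=adverse | Treatment ∈ {mid, max}) = 0.18/0.57 = 0.3158.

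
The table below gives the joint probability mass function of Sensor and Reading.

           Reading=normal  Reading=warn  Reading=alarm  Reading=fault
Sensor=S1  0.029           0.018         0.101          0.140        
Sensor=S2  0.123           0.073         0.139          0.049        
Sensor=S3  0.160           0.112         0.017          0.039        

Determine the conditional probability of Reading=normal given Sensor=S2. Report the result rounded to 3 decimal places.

P(Sensor=S2) = 0.123 + 0.073 + 0.139 + 0.049 = 0.384.
P(Reading=normal | Sensor=S2) = 0.123/0.384 = 0.320.

0.320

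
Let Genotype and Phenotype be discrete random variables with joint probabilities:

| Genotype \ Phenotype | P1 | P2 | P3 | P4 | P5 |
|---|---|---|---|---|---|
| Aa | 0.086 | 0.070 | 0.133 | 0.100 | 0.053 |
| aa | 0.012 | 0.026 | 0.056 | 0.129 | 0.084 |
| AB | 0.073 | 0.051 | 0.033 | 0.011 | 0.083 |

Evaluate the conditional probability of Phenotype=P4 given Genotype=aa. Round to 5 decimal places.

P(Genotype=aa) = 0.012 + 0.026 + 0.056 + 0.129 + 0.084 = 0.307.
P(Phenotype=P4 | Genotype=aa) = 0.129/0.307 = 0.42020.

0.42020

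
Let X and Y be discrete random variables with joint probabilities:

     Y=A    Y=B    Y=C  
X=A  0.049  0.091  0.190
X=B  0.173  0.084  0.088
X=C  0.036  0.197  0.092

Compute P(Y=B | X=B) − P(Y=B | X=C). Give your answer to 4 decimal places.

-0.3627

P(X=B) = 0.173 + 0.084 + 0.088 = 0.345; P(Y=B | X=B) = 0.084/0.345 = 0.24348.
P(X=C) = 0.036 + 0.197 + 0.092 = 0.325; P(Y=B | X=C) = 0.197/0.325 = 0.60615.
Difference = -0.3627.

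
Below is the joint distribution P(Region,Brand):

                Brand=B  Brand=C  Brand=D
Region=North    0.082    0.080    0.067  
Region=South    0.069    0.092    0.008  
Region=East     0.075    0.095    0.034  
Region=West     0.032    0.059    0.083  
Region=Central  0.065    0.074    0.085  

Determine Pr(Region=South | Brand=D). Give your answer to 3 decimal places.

0.029

P(Brand=D) = 0.067 + 0.008 + 0.034 + 0.083 + 0.085 = 0.277.
P(Region=South | Brand=D) = 0.008/0.277 = 0.029.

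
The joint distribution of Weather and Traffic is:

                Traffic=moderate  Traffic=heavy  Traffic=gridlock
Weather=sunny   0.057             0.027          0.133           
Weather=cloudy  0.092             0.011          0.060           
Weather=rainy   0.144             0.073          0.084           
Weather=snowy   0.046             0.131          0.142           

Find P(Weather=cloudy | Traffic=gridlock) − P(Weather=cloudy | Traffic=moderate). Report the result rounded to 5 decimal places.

-0.12819

P(Traffic=gridlock) = 0.133 + 0.060 + 0.084 + 0.142 = 0.419; P(Weather=cloudy | Traffic=gridlock) = 0.060/0.419 = 0.143198.
P(Traffic=moderate) = 0.057 + 0.092 + 0.144 + 0.046 = 0.339; P(Weather=cloudy | Traffic=moderate) = 0.092/0.339 = 0.271386.
Difference = -0.12819.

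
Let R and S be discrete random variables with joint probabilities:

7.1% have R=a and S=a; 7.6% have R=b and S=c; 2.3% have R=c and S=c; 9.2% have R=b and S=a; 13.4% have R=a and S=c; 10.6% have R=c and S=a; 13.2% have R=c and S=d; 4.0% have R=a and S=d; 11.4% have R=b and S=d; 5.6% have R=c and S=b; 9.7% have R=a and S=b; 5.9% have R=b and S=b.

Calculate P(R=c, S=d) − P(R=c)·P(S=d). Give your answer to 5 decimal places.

P(R=c) = 0.106 + 0.056 + 0.023 + 0.132 = 0.317.
P(S=d) = 0.040 + 0.114 + 0.132 = 0.286.
P(R=c, S=d) − P(R=c)P(S=d) = 0.132 − 0.317×0.286 = 0.04134.

0.04134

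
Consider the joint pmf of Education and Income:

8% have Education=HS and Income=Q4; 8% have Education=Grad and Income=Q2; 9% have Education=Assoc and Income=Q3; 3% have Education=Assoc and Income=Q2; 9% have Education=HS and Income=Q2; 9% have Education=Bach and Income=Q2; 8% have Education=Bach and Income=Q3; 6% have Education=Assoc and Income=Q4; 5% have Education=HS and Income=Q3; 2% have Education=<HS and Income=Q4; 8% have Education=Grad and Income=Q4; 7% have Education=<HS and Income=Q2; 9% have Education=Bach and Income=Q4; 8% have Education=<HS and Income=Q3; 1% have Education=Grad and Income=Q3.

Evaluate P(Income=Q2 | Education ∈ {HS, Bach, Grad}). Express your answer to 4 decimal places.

P(Education=HS) = 0.09 + 0.05 + 0.08 = 0.22.
P(Education=Bach) = 0.09 + 0.08 + 0.09 = 0.26.
P(Education=Grad) = 0.08 + 0.01 + 0.08 = 0.17.
P(Education ∈ {HS, Bach, Grad}) = 0.22 + 0.26 + 0.17 = 0.65; P(Income=Q2, Education ∈ {HS, Bach, Grad}) = 0.09 + 0.09 + 0.08 = 0.26.
P(Income=Q2 | Education ∈ {HS, Bach, Grad}) = 0.26/0.65 = 0.4000.

0.4000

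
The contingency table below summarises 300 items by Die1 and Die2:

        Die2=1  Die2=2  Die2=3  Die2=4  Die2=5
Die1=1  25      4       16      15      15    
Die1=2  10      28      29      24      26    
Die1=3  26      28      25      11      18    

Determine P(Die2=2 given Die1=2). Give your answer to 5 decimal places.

0.23932

Total with Die1=2: 10 + 28 + 29 + 24 + 26 = 117.
P(Die2=2 | Die1=2) = 28/117 = 0.23932.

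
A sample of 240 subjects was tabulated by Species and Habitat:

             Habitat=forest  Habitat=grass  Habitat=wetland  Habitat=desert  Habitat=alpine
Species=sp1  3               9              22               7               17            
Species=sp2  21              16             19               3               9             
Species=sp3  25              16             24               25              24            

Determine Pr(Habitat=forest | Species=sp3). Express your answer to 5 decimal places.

Total with Species=sp3: 25 + 16 + 24 + 25 + 24 = 114.
P(Habitat=forest | Species=sp3) = 25/114 = 0.21930.

0.21930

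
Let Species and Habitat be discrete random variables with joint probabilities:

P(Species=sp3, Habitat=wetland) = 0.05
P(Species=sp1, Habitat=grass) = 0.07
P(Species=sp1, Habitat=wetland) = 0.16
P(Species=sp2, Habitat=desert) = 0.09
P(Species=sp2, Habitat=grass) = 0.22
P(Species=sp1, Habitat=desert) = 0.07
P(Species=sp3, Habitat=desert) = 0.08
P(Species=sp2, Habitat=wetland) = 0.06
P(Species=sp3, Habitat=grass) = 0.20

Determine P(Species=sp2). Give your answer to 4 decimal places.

0.3700

P(Species=sp2) = 0.22 + 0.06 + 0.09 = 0.37.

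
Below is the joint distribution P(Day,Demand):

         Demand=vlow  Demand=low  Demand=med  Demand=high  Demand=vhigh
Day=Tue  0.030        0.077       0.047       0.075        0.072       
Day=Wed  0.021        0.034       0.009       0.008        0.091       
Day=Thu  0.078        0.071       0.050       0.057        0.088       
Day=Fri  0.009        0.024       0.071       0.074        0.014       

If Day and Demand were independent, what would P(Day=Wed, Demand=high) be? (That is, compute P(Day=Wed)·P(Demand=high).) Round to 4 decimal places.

0.0349

P(Day=Wed) = 0.021 + 0.034 + 0.009 + 0.008 + 0.091 = 0.163.
P(Demand=high) = 0.075 + 0.008 + 0.057 + 0.074 = 0.214.
Product: 0.163 × 0.214 = 0.0349.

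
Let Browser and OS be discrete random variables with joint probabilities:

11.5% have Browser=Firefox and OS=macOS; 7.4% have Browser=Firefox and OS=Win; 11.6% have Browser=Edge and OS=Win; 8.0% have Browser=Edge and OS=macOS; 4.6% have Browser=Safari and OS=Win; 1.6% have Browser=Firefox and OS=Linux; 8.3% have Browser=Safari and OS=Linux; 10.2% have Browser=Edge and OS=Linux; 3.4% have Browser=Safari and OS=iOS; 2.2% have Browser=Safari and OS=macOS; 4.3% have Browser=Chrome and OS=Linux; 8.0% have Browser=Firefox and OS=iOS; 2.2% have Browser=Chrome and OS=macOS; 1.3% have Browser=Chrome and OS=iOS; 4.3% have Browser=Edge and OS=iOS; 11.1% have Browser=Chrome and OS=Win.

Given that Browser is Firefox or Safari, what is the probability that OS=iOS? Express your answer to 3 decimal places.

P(Browser=Firefox) = 0.074 + 0.115 + 0.016 + 0.080 = 0.285.
P(Browser=Safari) = 0.046 + 0.022 + 0.083 + 0.034 = 0.185.
P(Browser ∈ {Firefox, Safari}) = 0.285 + 0.185 = 0.470; P(OS=iOS, Browser ∈ {Firefox, Safari}) = 0.080 + 0.034 = 0.114.
P(OS=iOS | Browser ∈ {Firefox, Safari}) = 0.114/0.470 = 0.243.

0.243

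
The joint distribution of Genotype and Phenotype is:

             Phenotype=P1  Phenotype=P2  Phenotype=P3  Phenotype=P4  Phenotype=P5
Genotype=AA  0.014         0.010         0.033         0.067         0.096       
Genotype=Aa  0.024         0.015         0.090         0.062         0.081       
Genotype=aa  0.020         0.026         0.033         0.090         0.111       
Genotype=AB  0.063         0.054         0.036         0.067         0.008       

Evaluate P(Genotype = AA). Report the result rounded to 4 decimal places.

P(Genotype=AA) = 0.014 + 0.010 + 0.033 + 0.067 + 0.096 = 0.220.

0.2200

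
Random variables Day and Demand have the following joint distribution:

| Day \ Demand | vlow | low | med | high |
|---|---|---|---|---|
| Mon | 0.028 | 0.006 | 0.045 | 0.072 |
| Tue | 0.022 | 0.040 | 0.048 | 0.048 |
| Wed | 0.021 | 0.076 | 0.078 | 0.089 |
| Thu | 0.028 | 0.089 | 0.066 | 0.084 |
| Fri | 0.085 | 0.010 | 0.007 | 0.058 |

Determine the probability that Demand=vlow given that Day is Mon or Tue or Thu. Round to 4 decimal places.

P(Day=Mon) = 0.028 + 0.006 + 0.045 + 0.072 = 0.151.
P(Day=Tue) = 0.022 + 0.040 + 0.048 + 0.048 = 0.158.
P(Day=Thu) = 0.028 + 0.089 + 0.066 + 0.084 = 0.267.
P(Day ∈ {Mon, Tue, Thu}) = 0.151 + 0.158 + 0.267 = 0.576; P(Demand=vlow, Day ∈ {Mon, Tue, Thu}) = 0.028 + 0.022 + 0.028 = 0.078.
P(Demand=vlow | Day ∈ {Mon, Tue, Thu}) = 0.078/0.576 = 0.1354.

0.1354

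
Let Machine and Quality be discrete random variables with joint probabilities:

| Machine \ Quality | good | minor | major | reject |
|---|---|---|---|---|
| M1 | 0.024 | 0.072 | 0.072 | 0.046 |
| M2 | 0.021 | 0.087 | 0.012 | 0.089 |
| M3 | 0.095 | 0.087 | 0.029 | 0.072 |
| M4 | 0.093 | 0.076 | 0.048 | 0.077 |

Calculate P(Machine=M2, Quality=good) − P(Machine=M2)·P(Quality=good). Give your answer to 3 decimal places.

-0.028

P(Machine=M2) = 0.021 + 0.087 + 0.012 + 0.089 = 0.209.
P(Quality=good) = 0.024 + 0.021 + 0.095 + 0.093 = 0.233.
P(Machine=M2, Quality=good) − P(Machine=M2)P(Quality=good) = 0.021 − 0.209×0.233 = -0.028.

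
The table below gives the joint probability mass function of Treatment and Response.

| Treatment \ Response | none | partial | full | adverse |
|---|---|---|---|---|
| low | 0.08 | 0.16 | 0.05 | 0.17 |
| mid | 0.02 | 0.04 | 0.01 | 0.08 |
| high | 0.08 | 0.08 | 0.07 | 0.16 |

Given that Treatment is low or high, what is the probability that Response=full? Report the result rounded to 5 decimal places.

P(Treatment=low) = 0.08 + 0.16 + 0.05 + 0.17 = 0.46.
P(Treatment=high) = 0.08 + 0.08 + 0.07 + 0.16 = 0.39.
P(Treatment ∈ {low, high}) = 0.46 + 0.39 = 0.85; P(Response=full, Treatment ∈ {low, high}) = 0.05 + 0.07 = 0.12.
P(Response=full | Treatment ∈ {low, high}) = 0.12/0.85 = 0.14118.

0.14118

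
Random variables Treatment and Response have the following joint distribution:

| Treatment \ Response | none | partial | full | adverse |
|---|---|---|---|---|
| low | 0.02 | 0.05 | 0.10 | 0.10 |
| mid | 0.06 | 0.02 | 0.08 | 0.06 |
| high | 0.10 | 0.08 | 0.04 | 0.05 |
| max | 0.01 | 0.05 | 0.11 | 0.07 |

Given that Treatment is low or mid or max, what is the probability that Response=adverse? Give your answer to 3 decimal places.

P(Treatment=low) = 0.02 + 0.05 + 0.10 + 0.10 = 0.27.
P(Treatment=mid) = 0.06 + 0.02 + 0.08 + 0.06 = 0.22.
P(Treatment=max) = 0.01 + 0.05 + 0.11 + 0.07 = 0.24.
P(Treatment ∈ {low, mid, max}) = 0.27 + 0.22 + 0.24 = 0.73; P(Response=adverse, Treatment ∈ {low, mid, max}) = 0.10 + 0.06 + 0.07 = 0.23.
P(Response=adverse | Treatment ∈ {low, mid, max}) = 0.23/0.73 = 0.315.

0.315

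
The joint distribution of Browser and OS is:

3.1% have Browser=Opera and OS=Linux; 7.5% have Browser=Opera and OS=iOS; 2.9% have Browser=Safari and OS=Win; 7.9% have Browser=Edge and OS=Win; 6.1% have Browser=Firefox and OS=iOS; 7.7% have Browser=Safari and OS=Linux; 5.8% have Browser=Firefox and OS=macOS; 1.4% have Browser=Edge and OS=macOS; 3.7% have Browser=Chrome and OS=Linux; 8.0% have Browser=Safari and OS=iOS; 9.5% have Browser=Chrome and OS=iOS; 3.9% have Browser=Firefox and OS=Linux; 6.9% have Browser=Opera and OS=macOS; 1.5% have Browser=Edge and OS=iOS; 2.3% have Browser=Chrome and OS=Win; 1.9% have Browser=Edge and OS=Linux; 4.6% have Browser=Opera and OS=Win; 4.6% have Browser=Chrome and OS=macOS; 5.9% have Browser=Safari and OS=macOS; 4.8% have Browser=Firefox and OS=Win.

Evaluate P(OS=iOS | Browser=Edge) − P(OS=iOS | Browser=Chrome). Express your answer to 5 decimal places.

P(Browser=Edge) = 0.079 + 0.014 + 0.019 + 0.015 = 0.127; P(OS=iOS | Browser=Edge) = 0.015/0.127 = 0.118110.
P(Browser=Chrome) = 0.023 + 0.046 + 0.037 + 0.095 = 0.201; P(OS=iOS | Browser=Chrome) = 0.095/0.201 = 0.472637.
Difference = -0.35453.

-0.35453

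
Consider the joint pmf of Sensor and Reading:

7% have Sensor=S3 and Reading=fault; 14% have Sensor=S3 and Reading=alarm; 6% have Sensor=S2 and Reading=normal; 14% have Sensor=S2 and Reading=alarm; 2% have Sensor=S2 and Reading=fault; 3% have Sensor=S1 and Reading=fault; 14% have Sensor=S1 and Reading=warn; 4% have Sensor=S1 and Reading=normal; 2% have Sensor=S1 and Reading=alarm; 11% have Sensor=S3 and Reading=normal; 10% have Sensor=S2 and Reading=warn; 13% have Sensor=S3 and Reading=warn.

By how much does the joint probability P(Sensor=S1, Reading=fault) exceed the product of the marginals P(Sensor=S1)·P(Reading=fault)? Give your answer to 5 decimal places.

0.00240

P(Sensor=S1) = 0.04 + 0.14 + 0.02 + 0.03 = 0.23.
P(Reading=fault) = 0.03 + 0.02 + 0.07 = 0.12.
P(Sensor=S1, Reading=fault) − P(Sensor=S1)P(Reading=fault) = 0.03 − 0.23×0.12 = 0.00240.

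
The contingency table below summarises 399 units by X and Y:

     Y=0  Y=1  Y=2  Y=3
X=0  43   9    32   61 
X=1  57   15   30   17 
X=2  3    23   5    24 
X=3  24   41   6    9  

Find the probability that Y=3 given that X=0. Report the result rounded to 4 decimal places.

Total with X=0: 43 + 9 + 32 + 61 = 145.
P(Y=3 | X=0) = 61/145 = 0.4207.

0.4207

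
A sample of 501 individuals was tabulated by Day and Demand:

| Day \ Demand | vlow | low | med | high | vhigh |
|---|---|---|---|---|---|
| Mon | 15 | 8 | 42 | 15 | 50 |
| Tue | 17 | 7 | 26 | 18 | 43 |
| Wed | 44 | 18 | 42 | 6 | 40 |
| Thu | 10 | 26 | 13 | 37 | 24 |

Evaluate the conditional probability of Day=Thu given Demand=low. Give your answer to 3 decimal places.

0.441

Total with Demand=low: 8 + 7 + 18 + 26 = 59.
P(Day=Thu | Demand=low) = 26/59 = 0.441.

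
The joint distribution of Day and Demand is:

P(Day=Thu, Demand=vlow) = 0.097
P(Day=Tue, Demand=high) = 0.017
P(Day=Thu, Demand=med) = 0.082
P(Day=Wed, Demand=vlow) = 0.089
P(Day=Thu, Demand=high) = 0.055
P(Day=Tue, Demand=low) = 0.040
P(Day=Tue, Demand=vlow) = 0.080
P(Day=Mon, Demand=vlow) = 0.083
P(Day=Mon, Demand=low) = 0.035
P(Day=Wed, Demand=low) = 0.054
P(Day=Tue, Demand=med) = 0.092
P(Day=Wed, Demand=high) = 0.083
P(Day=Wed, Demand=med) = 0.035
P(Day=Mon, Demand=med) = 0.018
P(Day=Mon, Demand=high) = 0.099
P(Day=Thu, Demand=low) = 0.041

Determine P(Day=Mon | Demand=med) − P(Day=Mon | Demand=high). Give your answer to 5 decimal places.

-0.31047

P(Demand=med) = 0.018 + 0.092 + 0.035 + 0.082 = 0.227; P(Day=Mon | Demand=med) = 0.018/0.227 = 0.079295.
P(Demand=high) = 0.099 + 0.017 + 0.083 + 0.055 = 0.254; P(Day=Mon | Demand=high) = 0.099/0.254 = 0.389764.
Difference = -0.31047.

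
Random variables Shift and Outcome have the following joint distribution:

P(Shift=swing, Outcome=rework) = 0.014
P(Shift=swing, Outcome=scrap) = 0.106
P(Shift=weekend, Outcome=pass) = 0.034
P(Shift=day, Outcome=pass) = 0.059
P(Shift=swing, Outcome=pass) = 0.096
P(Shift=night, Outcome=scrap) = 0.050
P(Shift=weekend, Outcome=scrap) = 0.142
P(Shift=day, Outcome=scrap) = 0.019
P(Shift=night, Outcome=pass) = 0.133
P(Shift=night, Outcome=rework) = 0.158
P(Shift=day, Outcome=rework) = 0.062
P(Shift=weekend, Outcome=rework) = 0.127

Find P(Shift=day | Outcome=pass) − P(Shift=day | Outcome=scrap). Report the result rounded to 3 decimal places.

0.123

P(Outcome=pass) = 0.059 + 0.096 + 0.133 + 0.034 = 0.322; P(Shift=day | Outcome=pass) = 0.059/0.322 = 0.1832.
P(Outcome=scrap) = 0.019 + 0.106 + 0.050 + 0.142 = 0.317; P(Shift=day | Outcome=scrap) = 0.019/0.317 = 0.0599.
Difference = 0.123.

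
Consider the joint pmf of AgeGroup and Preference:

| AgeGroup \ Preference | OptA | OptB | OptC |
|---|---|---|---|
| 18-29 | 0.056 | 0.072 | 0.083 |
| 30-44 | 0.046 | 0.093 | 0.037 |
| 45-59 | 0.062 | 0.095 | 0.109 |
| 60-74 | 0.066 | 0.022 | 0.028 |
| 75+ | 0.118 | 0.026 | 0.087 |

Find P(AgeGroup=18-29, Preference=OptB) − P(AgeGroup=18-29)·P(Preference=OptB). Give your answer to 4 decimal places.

P(AgeGroup=18-29) = 0.056 + 0.072 + 0.083 = 0.211.
P(Preference=OptB) = 0.072 + 0.093 + 0.095 + 0.022 + 0.026 = 0.308.
P(AgeGroup=18-29, Preference=OptB) − P(AgeGroup=18-29)P(Preference=OptB) = 0.072 − 0.211×0.308 = 0.0070.

0.0070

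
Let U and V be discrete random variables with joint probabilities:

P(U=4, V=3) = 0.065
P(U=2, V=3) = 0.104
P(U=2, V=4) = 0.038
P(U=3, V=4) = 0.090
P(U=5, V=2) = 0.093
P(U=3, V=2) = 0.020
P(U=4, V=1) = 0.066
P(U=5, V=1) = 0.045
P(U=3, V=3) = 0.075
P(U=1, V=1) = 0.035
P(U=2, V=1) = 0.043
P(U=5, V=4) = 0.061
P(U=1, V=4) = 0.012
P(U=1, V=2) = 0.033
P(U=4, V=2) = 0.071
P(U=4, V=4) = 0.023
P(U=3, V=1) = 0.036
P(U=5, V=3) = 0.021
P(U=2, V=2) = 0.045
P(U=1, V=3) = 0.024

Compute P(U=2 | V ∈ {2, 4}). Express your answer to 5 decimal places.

P(V=2) = 0.033 + 0.045 + 0.020 + 0.071 + 0.093 = 0.262.
P(V=4) = 0.012 + 0.038 + 0.090 + 0.023 + 0.061 = 0.224.
P(V ∈ {2, 4}) = 0.262 + 0.224 = 0.486; P(U=2, V ∈ {2, 4}) = 0.045 + 0.038 = 0.083.
P(U=2 | V ∈ {2, 4}) = 0.083/0.486 = 0.17078.

0.17078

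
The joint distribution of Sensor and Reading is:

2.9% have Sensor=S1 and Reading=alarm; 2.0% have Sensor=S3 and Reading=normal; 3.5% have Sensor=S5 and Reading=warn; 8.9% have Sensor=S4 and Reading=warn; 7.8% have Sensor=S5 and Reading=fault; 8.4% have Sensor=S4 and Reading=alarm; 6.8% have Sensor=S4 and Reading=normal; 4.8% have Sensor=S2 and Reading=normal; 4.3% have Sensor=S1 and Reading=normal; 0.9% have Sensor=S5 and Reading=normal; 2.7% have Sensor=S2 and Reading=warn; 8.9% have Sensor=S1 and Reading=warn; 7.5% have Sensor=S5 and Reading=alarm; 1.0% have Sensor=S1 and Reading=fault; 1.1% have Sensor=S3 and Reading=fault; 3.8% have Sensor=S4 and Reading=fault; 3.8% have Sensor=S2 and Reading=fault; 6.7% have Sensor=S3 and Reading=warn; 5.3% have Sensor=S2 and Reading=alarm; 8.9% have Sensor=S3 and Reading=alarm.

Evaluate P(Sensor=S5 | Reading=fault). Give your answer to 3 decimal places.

0.446

P(Reading=fault) = 0.010 + 0.038 + 0.011 + 0.038 + 0.078 = 0.175.
P(Sensor=S5 | Reading=fault) = 0.078/0.175 = 0.446.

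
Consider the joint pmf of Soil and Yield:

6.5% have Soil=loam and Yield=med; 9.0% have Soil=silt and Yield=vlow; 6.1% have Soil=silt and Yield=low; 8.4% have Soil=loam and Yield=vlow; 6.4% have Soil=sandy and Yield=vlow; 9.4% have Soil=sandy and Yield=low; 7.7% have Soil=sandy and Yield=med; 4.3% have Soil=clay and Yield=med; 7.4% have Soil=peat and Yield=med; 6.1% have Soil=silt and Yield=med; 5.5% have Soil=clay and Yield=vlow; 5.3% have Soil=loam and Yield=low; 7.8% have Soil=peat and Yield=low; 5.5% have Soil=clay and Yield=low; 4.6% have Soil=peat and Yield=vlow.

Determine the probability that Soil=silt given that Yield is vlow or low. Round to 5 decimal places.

P(Yield=vlow) = 0.064 + 0.084 + 0.055 + 0.090 + 0.046 = 0.339.
P(Yield=low) = 0.094 + 0.053 + 0.055 + 0.061 + 0.078 = 0.341.
P(Yield ∈ {vlow, low}) = 0.339 + 0.341 = 0.680; P(Soil=silt, Yield ∈ {vlow, low}) = 0.090 + 0.061 = 0.151.
P(Soil=silt | Yield ∈ {vlow, low}) = 0.151/0.680 = 0.22206.

0.22206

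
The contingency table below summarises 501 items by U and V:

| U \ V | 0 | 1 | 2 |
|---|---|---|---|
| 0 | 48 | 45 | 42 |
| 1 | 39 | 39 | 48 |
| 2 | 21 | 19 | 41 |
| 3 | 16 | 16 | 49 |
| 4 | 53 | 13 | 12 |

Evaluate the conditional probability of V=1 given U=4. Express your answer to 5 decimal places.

0.16667

Total with U=4: 53 + 13 + 12 = 78.
P(V=1 | U=4) = 13/78 = 0.16667.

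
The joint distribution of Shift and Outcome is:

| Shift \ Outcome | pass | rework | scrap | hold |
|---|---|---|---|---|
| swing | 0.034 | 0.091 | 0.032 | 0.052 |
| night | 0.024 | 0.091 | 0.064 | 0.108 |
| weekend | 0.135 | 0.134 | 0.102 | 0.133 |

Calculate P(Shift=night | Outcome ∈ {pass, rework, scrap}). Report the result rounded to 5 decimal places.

P(Outcome=pass) = 0.034 + 0.024 + 0.135 = 0.193.
P(Outcome=rework) = 0.091 + 0.091 + 0.134 = 0.316.
P(Outcome=scrap) = 0.032 + 0.064 + 0.102 = 0.198.
P(Outcome ∈ {pass, rework, scrap}) = 0.193 + 0.316 + 0.198 = 0.707; P(Shift=night, Outcome ∈ {pass, rework, scrap}) = 0.024 + 0.091 + 0.064 = 0.179.
P(Shift=night | Outcome ∈ {pass, rework, scrap}) = 0.179/0.707 = 0.25318.

0.25318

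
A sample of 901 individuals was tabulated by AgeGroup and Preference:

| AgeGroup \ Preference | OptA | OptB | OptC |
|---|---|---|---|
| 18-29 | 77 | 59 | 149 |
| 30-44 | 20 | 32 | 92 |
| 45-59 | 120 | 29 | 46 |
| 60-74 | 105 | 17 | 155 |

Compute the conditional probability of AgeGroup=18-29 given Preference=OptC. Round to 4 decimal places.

0.3371

Total with Preference=OptC: 149 + 92 + 46 + 155 = 442.
P(AgeGroup=18-29 | Preference=OptC) = 149/442 = 0.3371.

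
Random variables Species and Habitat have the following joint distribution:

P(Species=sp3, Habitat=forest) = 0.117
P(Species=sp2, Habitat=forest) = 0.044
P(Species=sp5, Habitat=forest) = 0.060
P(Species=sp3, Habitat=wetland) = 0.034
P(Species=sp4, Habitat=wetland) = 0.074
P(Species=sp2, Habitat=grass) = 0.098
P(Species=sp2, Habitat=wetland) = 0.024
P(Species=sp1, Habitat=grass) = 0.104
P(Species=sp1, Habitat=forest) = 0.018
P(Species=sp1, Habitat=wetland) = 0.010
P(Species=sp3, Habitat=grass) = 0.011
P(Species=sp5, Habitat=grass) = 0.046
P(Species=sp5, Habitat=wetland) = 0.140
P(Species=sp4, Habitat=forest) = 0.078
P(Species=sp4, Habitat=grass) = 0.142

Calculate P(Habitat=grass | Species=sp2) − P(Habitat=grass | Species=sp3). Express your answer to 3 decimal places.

0.522

P(Species=sp2) = 0.044 + 0.098 + 0.024 = 0.166; P(Habitat=grass | Species=sp2) = 0.098/0.166 = 0.5904.
P(Species=sp3) = 0.117 + 0.011 + 0.034 = 0.162; P(Habitat=grass | Species=sp3) = 0.011/0.162 = 0.0679.
Difference = 0.522.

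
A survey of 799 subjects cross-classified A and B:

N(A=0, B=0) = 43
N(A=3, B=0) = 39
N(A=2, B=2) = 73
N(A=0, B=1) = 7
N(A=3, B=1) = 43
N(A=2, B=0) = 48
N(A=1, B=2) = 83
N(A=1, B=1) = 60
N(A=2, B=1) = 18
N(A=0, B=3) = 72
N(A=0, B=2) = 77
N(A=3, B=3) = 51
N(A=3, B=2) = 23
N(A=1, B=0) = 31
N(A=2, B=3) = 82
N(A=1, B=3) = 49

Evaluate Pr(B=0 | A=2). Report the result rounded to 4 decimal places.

0.2172

Total with A=2: 48 + 18 + 73 + 82 = 221.
P(B=0 | A=2) = 48/221 = 0.2172.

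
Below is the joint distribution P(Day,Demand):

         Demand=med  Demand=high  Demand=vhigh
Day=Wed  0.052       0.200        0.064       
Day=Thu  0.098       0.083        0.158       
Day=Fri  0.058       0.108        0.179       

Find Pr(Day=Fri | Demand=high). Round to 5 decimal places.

0.27621

P(Demand=high) = 0.200 + 0.083 + 0.108 = 0.391.
P(Day=Fri | Demand=high) = 0.108/0.391 = 0.27621.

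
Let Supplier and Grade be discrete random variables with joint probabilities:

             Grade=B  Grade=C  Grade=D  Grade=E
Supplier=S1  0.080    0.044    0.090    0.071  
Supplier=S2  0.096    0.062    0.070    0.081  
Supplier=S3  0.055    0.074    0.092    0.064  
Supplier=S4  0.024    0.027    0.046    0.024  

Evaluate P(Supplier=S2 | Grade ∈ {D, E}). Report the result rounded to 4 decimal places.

P(Grade=D) = 0.090 + 0.070 + 0.092 + 0.046 = 0.298.
P(Grade=E) = 0.071 + 0.081 + 0.064 + 0.024 = 0.240.
P(Grade ∈ {D, E}) = 0.298 + 0.240 = 0.538; P(Supplier=S2, Grade ∈ {D, E}) = 0.070 + 0.081 = 0.151.
P(Supplier=S2 | Grade ∈ {D, E}) = 0.151/0.538 = 0.2807.

0.2807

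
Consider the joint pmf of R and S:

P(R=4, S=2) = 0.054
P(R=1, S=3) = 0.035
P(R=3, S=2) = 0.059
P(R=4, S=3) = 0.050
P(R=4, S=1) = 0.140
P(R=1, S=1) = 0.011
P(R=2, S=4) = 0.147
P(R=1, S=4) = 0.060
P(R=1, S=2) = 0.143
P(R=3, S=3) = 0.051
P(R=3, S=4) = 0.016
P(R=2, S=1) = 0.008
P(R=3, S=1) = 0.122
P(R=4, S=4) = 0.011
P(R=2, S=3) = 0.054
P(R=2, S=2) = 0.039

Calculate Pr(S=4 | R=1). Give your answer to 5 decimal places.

0.24096

P(R=1) = 0.011 + 0.143 + 0.035 + 0.060 = 0.249.
P(S=4 | R=1) = 0.060/0.249 = 0.24096.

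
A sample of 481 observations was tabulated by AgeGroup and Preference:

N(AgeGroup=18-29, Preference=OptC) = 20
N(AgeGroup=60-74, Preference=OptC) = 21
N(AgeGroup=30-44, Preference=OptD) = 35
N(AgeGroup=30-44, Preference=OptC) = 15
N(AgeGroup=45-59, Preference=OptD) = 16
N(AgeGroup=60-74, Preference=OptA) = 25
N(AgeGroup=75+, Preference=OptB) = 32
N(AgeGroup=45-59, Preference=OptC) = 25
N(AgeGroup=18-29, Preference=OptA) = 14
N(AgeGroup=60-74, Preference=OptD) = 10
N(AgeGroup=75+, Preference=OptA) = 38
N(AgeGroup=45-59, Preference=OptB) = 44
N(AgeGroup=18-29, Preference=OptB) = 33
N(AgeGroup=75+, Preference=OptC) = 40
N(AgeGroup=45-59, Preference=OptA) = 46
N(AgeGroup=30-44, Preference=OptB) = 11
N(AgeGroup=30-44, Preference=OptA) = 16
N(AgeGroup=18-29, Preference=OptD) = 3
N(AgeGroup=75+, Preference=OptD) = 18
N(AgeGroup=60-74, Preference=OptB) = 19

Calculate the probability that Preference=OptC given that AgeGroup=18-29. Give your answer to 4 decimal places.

Total with AgeGroup=18-29: 14 + 33 + 20 + 3 = 70.
P(Preference=OptC | AgeGroup=18-29) = 20/70 = 0.2857.

0.2857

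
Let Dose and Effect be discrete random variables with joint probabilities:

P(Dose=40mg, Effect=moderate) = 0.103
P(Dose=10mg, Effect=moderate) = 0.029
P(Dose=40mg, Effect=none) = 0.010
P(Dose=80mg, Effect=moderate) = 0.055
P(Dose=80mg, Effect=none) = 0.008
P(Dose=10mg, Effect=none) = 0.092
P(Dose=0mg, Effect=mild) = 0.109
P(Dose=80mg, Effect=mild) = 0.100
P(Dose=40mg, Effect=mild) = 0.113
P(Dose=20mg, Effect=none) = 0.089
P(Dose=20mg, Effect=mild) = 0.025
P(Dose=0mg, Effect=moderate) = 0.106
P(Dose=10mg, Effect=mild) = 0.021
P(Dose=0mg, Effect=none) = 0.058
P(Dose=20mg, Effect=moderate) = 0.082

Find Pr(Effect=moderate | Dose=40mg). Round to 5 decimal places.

P(Dose=40mg) = 0.010 + 0.113 + 0.103 = 0.226.
P(Effect=moderate | Dose=40mg) = 0.103/0.226 = 0.45575.

0.45575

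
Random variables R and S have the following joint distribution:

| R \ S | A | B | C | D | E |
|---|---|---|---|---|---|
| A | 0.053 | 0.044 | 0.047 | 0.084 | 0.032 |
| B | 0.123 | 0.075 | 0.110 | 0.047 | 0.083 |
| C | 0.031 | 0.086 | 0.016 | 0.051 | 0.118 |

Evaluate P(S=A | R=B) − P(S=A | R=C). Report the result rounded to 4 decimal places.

0.1782

P(R=B) = 0.123 + 0.075 + 0.110 + 0.047 + 0.083 = 0.438; P(S=A | R=B) = 0.123/0.438 = 0.28082.
P(R=C) = 0.031 + 0.086 + 0.016 + 0.051 + 0.118 = 0.302; P(S=A | R=C) = 0.031/0.302 = 0.10265.
Difference = 0.1782.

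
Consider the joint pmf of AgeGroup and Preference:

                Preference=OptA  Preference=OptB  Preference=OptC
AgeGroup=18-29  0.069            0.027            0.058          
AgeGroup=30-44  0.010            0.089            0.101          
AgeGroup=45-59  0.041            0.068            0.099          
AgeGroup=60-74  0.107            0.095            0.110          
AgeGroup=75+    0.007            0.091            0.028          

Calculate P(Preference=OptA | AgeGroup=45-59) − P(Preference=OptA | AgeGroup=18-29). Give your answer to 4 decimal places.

-0.2509

P(AgeGroup=45-59) = 0.041 + 0.068 + 0.099 = 0.208; P(Preference=OptA | AgeGroup=45-59) = 0.041/0.208 = 0.19712.
P(AgeGroup=18-29) = 0.069 + 0.027 + 0.058 = 0.154; P(Preference=OptA | AgeGroup=18-29) = 0.069/0.154 = 0.44805.
Difference = -0.2509.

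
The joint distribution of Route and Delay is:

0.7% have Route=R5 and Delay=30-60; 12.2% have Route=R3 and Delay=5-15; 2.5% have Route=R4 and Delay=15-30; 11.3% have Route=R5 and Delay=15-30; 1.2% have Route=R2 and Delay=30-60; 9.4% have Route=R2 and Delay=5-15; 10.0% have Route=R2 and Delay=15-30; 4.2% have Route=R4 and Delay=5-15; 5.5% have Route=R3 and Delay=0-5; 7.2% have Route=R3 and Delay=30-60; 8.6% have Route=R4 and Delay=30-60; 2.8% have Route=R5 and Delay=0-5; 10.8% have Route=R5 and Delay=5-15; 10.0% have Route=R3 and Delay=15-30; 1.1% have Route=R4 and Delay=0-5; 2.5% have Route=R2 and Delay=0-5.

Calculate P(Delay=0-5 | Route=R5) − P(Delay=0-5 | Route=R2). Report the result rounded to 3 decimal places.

P(Route=R5) = 0.028 + 0.108 + 0.113 + 0.007 = 0.256; P(Delay=0-5 | Route=R5) = 0.028/0.256 = 0.1094.
P(Route=R2) = 0.025 + 0.094 + 0.100 + 0.012 = 0.231; P(Delay=0-5 | Route=R2) = 0.025/0.231 = 0.1082.
Difference = 0.001.

0.001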